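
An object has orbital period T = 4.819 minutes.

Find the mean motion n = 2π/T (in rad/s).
T = 4.819 minutes = 289.14 s
n = 2π / 289.14 s = 0.0217306 rad/s ≈ 0.02173 rad/s

Final answer: n = 0.02173 rad/s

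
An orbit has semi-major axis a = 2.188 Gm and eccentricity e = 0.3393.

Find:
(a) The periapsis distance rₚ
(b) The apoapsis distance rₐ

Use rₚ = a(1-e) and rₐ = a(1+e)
a = 2.188 Gm = 2.188 × 10^9 m
e = 0.3393:  1 − e = 0.6607,  1 + e = 1.3393
(a) rₚ = a(1 − e) = 2.188 × 10^9 m × 0.6607 = 1.44561 × 10^9 m ≈ 1.446 Gm
(b) rₐ = a(1 + e) = 2.188 × 10^9 m × 1.3393 = 2.93039 × 10^9 m ≈ 2.93 Gm

Final answer:
(a) rₚ = 1.446 Gm
(b) rₐ = 2.93 Gm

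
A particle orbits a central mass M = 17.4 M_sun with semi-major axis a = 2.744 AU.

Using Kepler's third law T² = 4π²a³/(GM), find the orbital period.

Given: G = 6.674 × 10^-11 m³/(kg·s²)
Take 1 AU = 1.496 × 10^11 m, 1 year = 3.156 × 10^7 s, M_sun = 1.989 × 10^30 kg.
M = 17.4 M_sun = 3.46086 × 10^31 kg
GM = G × M = 6.674 × 10^-11 × 3.46086 × 10^31 = 2.30978 × 10^21 m³/s²
a = 2.744 AU = 4.10502 × 10^11 m
a³ = 6.91747 × 10^34 m³
T = 2π √(a³/GM) = 2π √((6.91747 × 10^34) / (2.30978 × 10^21)) = 2π × 5.47253 × 10^6 s
T = 3.43849 × 10^7 s ≈ 1.09 years

Final answer: 1.09 years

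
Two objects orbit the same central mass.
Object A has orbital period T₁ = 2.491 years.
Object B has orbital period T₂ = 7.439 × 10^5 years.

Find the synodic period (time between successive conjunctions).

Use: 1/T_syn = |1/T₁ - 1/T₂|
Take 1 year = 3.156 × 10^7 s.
T₁ = 2.491 years = 7.8616 × 10^7 s
T₂ = 7.439 × 10^5 years = 2.34775 × 10^13 s
1/T₁ = 1.27201 × 10^-8 s⁻¹
1/T₂ = 4.2594 × 10^-14 s⁻¹
|1/T₁ − 1/T₂| = 1.272 × 10^-8 s⁻¹
T_syn = 1 / |1/T₁ − 1/T₂| = 7.86162 × 10^7 s ≈ 2.491 years

Final answer: T_syn = 2.491 years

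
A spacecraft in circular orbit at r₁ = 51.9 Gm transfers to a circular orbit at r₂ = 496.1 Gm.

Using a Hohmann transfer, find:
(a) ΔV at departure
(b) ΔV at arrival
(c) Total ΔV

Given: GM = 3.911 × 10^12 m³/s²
r₁ = 51.9 Gm = 5.19 × 10^10 m
r₂ = 496.1 Gm = 4.961 × 10^11 m
GM = 3.911 × 10^12 m³/s²
Transfer ellipse: a_t = (r₁ + r₂)/2 = 2.74 × 10^11 m
Circular speed at r₁: v₁ = √(GM/r₁) = 8.68081 m/s
Transfer speed at r₁ (periapsis): v₁ₜ = √(GM(2/r₁ − 1/a_t)) = 11.6807 m/s
(a) ΔV₁ = v₁ₜ − v₁ = 2.99991 m/s ≈ 3 m/s
Circular speed at r₂: v₂ = √(GM/r₂) = 2.80776 m/s
Transfer speed at r₂ (apoapsis): v₂ₜ = √(GM(2/r₂ − 1/a_t)) = 1.22199 m/s
(b) ΔV₂ = v₂ − v₂ₜ = 1.58577 m/s ≈ 1.586 m/s
(c) ΔV_total = ΔV₁ + ΔV₂ = 4.58567 m/s ≈ 4.586 m/s

Final answer:
(a) ΔV₁ = 3 m/s
(b) ΔV₂ = 1.586 m/s
(c) ΔV_total = 4.586 m/s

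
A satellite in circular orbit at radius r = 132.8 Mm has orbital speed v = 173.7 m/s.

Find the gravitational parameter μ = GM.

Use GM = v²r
r = 132.8 Mm = 1.328 × 10^8 m
v = 173.7 m/s
v² = 30171.7 m²/s²
GM = v²r = 30171.7 × 1.328 × 10^8 = 4.0068 × 10^12 m³/s²
GM ≈ 4.007 × 10^12 m³/s²

Final answer: GM = 4.007 × 10^12 m³/s²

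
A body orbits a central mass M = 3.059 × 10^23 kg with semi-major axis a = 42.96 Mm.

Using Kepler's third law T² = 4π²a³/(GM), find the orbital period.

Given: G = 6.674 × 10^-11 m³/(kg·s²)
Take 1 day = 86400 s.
M = 3.059 × 10^23 kg
GM = G × M = 6.674 × 10^-11 × 3.059 × 10^23 = 2.04158 × 10^13 m³/s²
a = 42.96 Mm = 4.296 × 10^7 m
a³ = 7.92853 × 10^22 m³
T = 2π √(a³/GM) = 2π √((7.92853 × 10^22) / (2.04158 × 10^13)) = 2π × 62318 s
T = 391556 s ≈ 4.532 days

Final answer: 4.532 days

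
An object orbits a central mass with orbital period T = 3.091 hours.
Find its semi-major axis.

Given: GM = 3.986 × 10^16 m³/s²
T = 3.091 hours = 11127.6 s
GM = 3.986 × 10^16 m³/s²
Kepler's third law: a³ = GM T² / (4π²)
T² = 1.23823 × 10^8 s²
a³ = (3.986 × 10^16) × (1.23823 × 10^8) / (4π²) = 1.2502 × 10^23 m³
a = (a³)^(1/3) = 5.00027 × 10^7 m ≈ 50 Mm

Final answer: 50 Mm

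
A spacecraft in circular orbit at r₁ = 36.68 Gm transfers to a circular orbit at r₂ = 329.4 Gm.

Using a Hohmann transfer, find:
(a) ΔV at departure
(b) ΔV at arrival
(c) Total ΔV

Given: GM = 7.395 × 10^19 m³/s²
r₁ = 36.68 Gm = 3.668 × 10^10 m
r₂ = 329.4 Gm = 3.294 × 10^11 m
GM = 7.395 × 10^19 m³/s²
Transfer ellipse: a_t = (r₁ + r₂)/2 = 1.8304 × 10^11 m
Circular speed at r₁: v₁ = √(GM/r₁) = 44900.8 m/s
Transfer speed at r₁ (periapsis): v₁ₜ = √(GM(2/r₁ − 1/a_t)) = 60234.2 m/s
(a) ΔV₁ = v₁ₜ − v₁ = 15333.4 m/s ≈ 15.33 km/s
Circular speed at r₂: v₂ = √(GM/r₂) = 14983.3 m/s
Transfer speed at r₂ (apoapsis): v₂ₜ = √(GM(2/r₂ − 1/a_t)) = 6707.32 m/s
(b) ΔV₂ = v₂ − v₂ₜ = 8275.97 m/s ≈ 8.276 km/s
(c) ΔV_total = ΔV₁ + ΔV₂ = 23609.3 m/s ≈ 23.61 km/s

Final answer:
(a) ΔV₁ = 15.33 km/s
(b) ΔV₂ = 8.276 km/s
(c) ΔV_total = 23.61 km/s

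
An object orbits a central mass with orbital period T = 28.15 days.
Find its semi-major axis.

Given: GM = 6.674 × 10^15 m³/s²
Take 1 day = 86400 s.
T = 28.15 days = 2.43216 × 10^6 s
GM = 6.674 × 10^15 m³/s²
Kepler's third law: a³ = GM T² / (4π²)
T² = 5.9154 × 10^12 s²
a³ = (6.674 × 10^15) × (5.9154 × 10^12) / (4π²) = 1.00002 × 10^27 m³
a = (a³)^(1/3) = 1.00001 × 10^9 m ≈ 1 Gm

Final answer: 1 Gm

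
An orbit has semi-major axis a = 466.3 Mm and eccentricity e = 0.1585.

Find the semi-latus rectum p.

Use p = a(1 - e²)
a = 466.3 Mm = 4.663 × 10^8 m
e = 0.1585,  e² = 0.0251223,  1 − e² = 0.974878
p = a(1 − e²) = 4.663 × 10^8 m × 0.974878 = 4.54585 × 10^8 m ≈ 454.6 Mm

Final answer: p = 454.6 Mm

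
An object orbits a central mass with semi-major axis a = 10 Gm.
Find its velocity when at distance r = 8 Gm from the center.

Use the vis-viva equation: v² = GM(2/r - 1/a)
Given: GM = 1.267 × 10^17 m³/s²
a = 10 Gm = 1 × 10^10 m
r = 8 Gm = 8 × 10^9 m
GM = 1.267 × 10^17 m³/s²
2/r − 1/a = 2.5 × 10^-10 − 1 × 10^-10 = 1.5 × 10^-10 m⁻¹
v² = GM (2/r − 1/a) = 1.9005 × 10^7 m²/s²
v = 4359.47 m/s ≈ 4.359 km/s

Final answer: 4.359 km/s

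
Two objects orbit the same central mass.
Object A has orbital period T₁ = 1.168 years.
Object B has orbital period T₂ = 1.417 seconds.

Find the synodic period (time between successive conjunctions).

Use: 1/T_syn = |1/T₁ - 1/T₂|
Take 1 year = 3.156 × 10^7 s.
T₁ = 1.168 years = 3.68621 × 10^7 s
T₂ = 1.417 seconds
1/T₁ = 2.71281 × 10^-8 s⁻¹
1/T₂ = 0.705716 s⁻¹
|1/T₁ − 1/T₂| = 0.705716 s⁻¹
T_syn = 1 / |1/T₁ − 1/T₂| = 1.417 s ≈ 1.417 seconds

Final answer: T_syn = 1.417 seconds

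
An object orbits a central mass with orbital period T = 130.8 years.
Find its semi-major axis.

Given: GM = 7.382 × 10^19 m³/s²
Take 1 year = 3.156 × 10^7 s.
T = 130.8 years = 4.12805 × 10^9 s
GM = 7.382 × 10^19 m³/s²
Kepler's third law: a³ = GM T² / (4π²)
T² = 1.70408 × 10^19 s²
a³ = (7.382 × 10^19) × (1.70408 × 10^19) / (4π²) = 3.18643 × 10^37 m³
a = (a³)^(1/3) = 3.17031 × 10^12 m ≈ 3.17 Tm

Final answer: 3.17 Tm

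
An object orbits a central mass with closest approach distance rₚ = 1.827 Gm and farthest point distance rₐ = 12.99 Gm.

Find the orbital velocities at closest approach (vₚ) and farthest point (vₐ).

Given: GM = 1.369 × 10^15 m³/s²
rₚ = 1.827 Gm = 1.827 × 10^9 m
rₐ = 12.99 Gm = 1.299 × 10^10 m
GM = 1.369 × 10^15 m³/s²
a = (rₚ + rₐ)/2 = 7.4085 × 10^9 m
Vis-viva: v² = GM (2/r − 1/a)
vₚ² = 1.369 × 10^15 × (1.09469 × 10^-9 − 1.3498 × 10^-10) = 1.31384 × 10^6 m²/s²
vₚ = 1146.23 m/s ≈ 1.146 km/s
vₐ² = 1.369 × 10^15 × (1.53965 × 10^-10 − 1.3498 × 10^-10) = 25989.8 m²/s²
vₐ = 161.213 m/s ≈ 161.2 m/s

Final answer: vₚ = 1.146 km/s, vₐ = 161.2 m/s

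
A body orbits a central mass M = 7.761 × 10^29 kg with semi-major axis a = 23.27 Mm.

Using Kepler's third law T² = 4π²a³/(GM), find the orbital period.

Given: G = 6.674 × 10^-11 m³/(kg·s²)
M = 7.761 × 10^29 kg
GM = G × M = 6.674 × 10^-11 × 7.761 × 10^29 = 5.17969 × 10^19 m³/s²
a = 23.27 Mm = 2.327 × 10^7 m
a³ = 1.26005 × 10^22 m³
T = 2π √(a³/GM) = 2π √((1.26005 × 10^22) / (5.17969 × 10^19)) = 2π × 15.5971 s
T = 97.9992 s ≈ 1.633 minutes

Final answer: 1.633 minutes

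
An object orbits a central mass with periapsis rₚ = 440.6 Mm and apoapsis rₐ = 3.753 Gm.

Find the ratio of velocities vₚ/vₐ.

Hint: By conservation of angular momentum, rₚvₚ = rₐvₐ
rₚ = 440.6 Mm = 4.406 × 10^8 m
rₐ = 3.753 Gm = 3.753 × 10^9 m
rₚvₚ = rₐvₐ  ⇒  vₚ/vₐ = rₐ/rₚ
vₚ/vₐ = (3.753 × 10^9) / (4.406 × 10^8) = 8.51793

Final answer: vₚ/vₐ = 8.518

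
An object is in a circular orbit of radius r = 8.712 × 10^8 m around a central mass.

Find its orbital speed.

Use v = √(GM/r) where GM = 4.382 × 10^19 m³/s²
r = 8.712 × 10^8 m
GM = 4.382 × 10^19 m³/s²
GM/r = (4.382 × 10^19) / (8.712 × 10^8) = 5.02984 × 10^10 m²/s²
v = √(GM/r) = 224273 m/s ≈ 224.3 km/s

Final answer: 224.3 km/s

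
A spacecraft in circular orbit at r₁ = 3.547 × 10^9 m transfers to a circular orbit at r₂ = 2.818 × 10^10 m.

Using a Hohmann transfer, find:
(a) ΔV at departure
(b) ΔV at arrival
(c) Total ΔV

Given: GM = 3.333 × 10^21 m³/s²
r₁ = 3.547 × 10^9 m
r₂ = 2.818 × 10^10 m
GM = 3.333 × 10^21 m³/s²
Transfer ellipse: a_t = (r₁ + r₂)/2 = 1.58635 × 10^10 m
Circular speed at r₁: v₁ = √(GM/r₁) = 969364 m/s
Transfer speed at r₁ (periapsis): v₁ₜ = √(GM(2/r₁ − 1/a_t)) = 1.29199 × 10^6 m/s
(a) ΔV₁ = v₁ₜ − v₁ = 322622 m/s ≈ 322.6 km/s
Circular speed at r₂: v₂ = √(GM/r₂) = 343912 m/s
Transfer speed at r₂ (apoapsis): v₂ₜ = √(GM(2/r₂ − 1/a_t)) = 162622 m/s
(b) ΔV₂ = v₂ − v₂ₜ = 181290 m/s ≈ 181.3 km/s
(c) ΔV_total = ΔV₁ + ΔV₂ = 503913 m/s ≈ 503.9 km/s

Final answer:
(a) ΔV₁ = 322.6 km/s
(b) ΔV₂ = 181.3 km/s
(c) ΔV_total = 503.9 km/s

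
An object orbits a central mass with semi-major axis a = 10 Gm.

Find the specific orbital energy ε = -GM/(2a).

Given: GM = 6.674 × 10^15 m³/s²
a = 10 Gm = 1 × 10^10 m
GM = 6.674 × 10^15 m³/s²
2a = 2 × 10^10 m
ε = −GM/(2a) = -333700 J/kg ≈ -333.7 kJ/kg

Final answer: -333.7 kJ/kg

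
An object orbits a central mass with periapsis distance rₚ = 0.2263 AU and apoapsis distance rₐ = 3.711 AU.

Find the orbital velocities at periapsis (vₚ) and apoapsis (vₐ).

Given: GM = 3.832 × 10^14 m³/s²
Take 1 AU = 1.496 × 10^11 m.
rₚ = 0.2263 AU = 3.38545 × 10^10 m
rₐ = 3.711 AU = 5.55166 × 10^11 m
GM = 3.832 × 10^14 m³/s²
a = (rₚ + rₐ)/2 = 2.9451 × 10^11 m
Vis-viva: v² = GM (2/r − 1/a)
vₚ² = 3.832 × 10^14 × (5.90764 × 10^-11 − 3.39547 × 10^-12) = 21336.9 m²/s²
vₚ = 146.072 m/s ≈ 146.1 m/s
vₐ² = 3.832 × 10^14 × (3.60253 × 10^-12 − 3.39547 × 10^-12) = 79.3449 m²/s²
vₐ = 8.90758 m/s ≈ 8.908 m/s

Final answer: vₚ = 146.1 m/s, vₐ = 8.908 m/s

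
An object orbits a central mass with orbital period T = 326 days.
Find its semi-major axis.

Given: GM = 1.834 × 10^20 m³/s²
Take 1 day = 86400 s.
T = 326 days = 2.81664 × 10^7 s
GM = 1.834 × 10^20 m³/s²
Kepler's third law: a³ = GM T² / (4π²)
T² = 7.93346 × 10^14 s²
a³ = (1.834 × 10^20) × (7.93346 × 10^14) / (4π²) = 3.68555 × 10^33 m³
a = (a³)^(1/3) = 1.54466 × 10^11 m ≈ 1.545 × 10^11 m

Final answer: 1.545 × 10^11 m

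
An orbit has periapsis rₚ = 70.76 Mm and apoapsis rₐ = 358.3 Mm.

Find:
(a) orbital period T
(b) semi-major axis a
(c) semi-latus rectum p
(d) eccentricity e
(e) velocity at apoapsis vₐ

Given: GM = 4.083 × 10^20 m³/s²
rₚ = 70.76 Mm = 7.076 × 10^7 m
rₐ = 358.3 Mm = 3.583 × 10^8 m
GM = 4.083 × 10^20 m³/s²
a = (rₚ + rₐ)/2 = 2.1453 × 10^8 m
e = (rₐ − rₚ)/(rₐ + rₚ) = (2.8754 × 10^8) / (4.2906 × 10^8) = 0.670163
(a) a³ = 9.87334 × 10^24 m³;  T = 2π √(a³/GM) = 2π × 155.504 s = 977.062 s ≈ 16.28 minutes
(b) a = 2.1453 × 10^8 m ≈ 214.5 Mm
(c) 1 − e² = 0.550882;  p = a(1 − e²) = 2.1453 × 10^8 × 0.550882 = 1.18181 × 10^8 m ≈ 118.2 Mm
(d) e = 0.670163 ≈ 0.6702
(e) vₐ² = GM (2/rₐ − 1/a) = 4.083 × 10^20 × (5.58191 × 10^-9 − 4.66135 × 10^-9) = 3.75865 × 10^11 m²/s²;  vₐ = 613079 m/s ≈ 613.1 km/s

Final answer:
(a) orbital period T = 16.28 minutes
(b) semi-major axis a = 214.5 Mm
(c) semi-latus rectum p = 118.2 Mm
(d) eccentricity e = 0.6702
(e) velocity at apoapsis vₐ = 613.1 km/s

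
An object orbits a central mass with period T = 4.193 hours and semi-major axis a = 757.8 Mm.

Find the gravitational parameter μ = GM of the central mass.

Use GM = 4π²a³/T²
T = 4.193 hours = 15094.8 s
a = 757.8 Mm = 7.578 × 10^8 m
a³ = 4.35175 × 10^26 m³
T² = 2.27853 × 10^8 s²
GM = 4π² × (4.35175 × 10^26) / (2.27853 × 10^8) = 7.53996 × 10^19 m³/s²
GM ≈ 7.54 × 10^19 m³/s²

Final answer: GM = 7.54 × 10^19 m³/s²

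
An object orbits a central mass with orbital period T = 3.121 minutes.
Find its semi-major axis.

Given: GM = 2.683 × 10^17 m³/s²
T = 3.121 minutes = 187.26 s
GM = 2.683 × 10^17 m³/s²
Kepler's third law: a³ = GM T² / (4π²)
T² = 35066.3 s²
a³ = (2.683 × 10^17) × 35066.3 / (4π²) = 2.38315 × 10^20 m³
a = (a³)^(1/3) = 6.19989 × 10^6 m ≈ 6.2 Mm

Final answer: 6.2 Mm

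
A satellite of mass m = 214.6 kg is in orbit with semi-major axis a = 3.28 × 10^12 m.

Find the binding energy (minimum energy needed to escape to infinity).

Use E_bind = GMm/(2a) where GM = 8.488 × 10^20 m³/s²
a = 3.28 × 10^12 m
GM = 8.488 × 10^20 m³/s²
m = 214.6 kg
GMm = 8.488 × 10^20 × 214.6 = 1.82152 × 10^23 m³·kg/s²
2a = 6.56 × 10^12 m
E_bind = GMm/(2a) = 2.77671 × 10^10 J ≈ 27.77 GJ

Final answer: 27.77 GJ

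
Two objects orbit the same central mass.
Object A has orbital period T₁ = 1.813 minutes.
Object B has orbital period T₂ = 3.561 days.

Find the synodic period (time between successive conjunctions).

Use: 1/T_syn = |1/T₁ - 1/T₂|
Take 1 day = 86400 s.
T₁ = 1.813 minutes = 108.78 s
T₂ = 3.561 days = 307670 s
1/T₁ = 0.00919287 s⁻¹
1/T₂ = 3.25023 × 10^-6 s⁻¹
|1/T₁ − 1/T₂| = 0.00918962 s⁻¹
T_syn = 1 / |1/T₁ − 1/T₂| = 108.818 s ≈ 1.814 minutes

Final answer: T_syn = 1.814 minutes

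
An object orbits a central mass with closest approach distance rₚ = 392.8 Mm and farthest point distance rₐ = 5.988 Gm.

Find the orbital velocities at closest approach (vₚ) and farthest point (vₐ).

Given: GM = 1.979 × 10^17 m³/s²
rₚ = 392.8 Mm = 3.928 × 10^8 m
rₐ = 5.988 Gm = 5.988 × 10^9 m
GM = 1.979 × 10^17 m³/s²
a = (rₚ + rₐ)/2 = 3.1904 × 10^9 m
Vis-viva: v² = GM (2/r − 1/a)
vₚ² = 1.979 × 10^17 × (5.09165 × 10^-9 − 3.1344 × 10^-10) = 9.45608 × 10^8 m²/s²
vₚ = 30750.7 m/s ≈ 30.75 km/s
vₐ² = 1.979 × 10^17 × (3.34001 × 10^-10 − 3.1344 × 10^-10) = 4.06902 × 10^6 m²/s²
vₐ = 2017.18 m/s ≈ 2.017 km/s

Final answer: vₚ = 30.75 km/s, vₐ = 2.017 km/s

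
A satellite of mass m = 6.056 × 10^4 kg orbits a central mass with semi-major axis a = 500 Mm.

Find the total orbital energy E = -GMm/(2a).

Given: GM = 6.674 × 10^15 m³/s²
a = 500 Mm = 5 × 10^8 m
GM = 6.674 × 10^15 m³/s²
2a = 1 × 10^9 m
GMm = 6.674 × 10^15 × 60560 = 4.04177 × 10^20 m³·kg/s²
E = −GMm/(2a) = -4.04177 × 10^11 J ≈ -404.2 GJ

Final answer: -404.2 GJ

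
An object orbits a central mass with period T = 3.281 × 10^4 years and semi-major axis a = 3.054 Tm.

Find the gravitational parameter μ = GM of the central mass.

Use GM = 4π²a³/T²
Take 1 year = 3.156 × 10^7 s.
T = 3.281 × 10^4 years = 1.03548 × 10^12 s
a = 3.054 Tm = 3.054 × 10^12 m
a³ = 2.84844 × 10^37 m³
T² = 1.07223 × 10^24 s²
GM = 4π² × (2.84844 × 10^37) / (1.07223 × 10^24) = 1.04877 × 10^15 m³/s²
GM ≈ 1.049 × 10^15 m³/s²

Final answer: GM = 1.049 × 10^15 m³/s²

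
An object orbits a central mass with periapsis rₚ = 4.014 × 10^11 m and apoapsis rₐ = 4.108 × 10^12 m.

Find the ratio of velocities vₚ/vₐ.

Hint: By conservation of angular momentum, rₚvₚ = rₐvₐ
rₚ = 4.014 × 10^11 m
rₐ = 4.108 × 10^12 m
rₚvₚ = rₐvₐ  ⇒  vₚ/vₐ = rₐ/rₚ
vₚ/vₐ = (4.108 × 10^12) / (4.014 × 10^11) = 10.2342

Final answer: vₚ/vₐ = 10.23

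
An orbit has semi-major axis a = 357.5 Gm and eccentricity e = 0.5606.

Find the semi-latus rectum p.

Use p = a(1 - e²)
a = 357.5 Gm = 3.575 × 10^11 m
e = 0.5606,  e² = 0.314272,  1 − e² = 0.685728
p = a(1 − e²) = 3.575 × 10^11 m × 0.685728 = 2.45148 × 10^11 m ≈ 245.1 Gm

Final answer: p = 245.1 Gm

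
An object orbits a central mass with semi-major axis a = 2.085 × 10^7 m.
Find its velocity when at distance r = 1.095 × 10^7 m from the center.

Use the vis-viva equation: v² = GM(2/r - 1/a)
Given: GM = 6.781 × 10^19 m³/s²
a = 2.085 × 10^7 m
r = 1.095 × 10^7 m
GM = 6.781 × 10^19 m³/s²
2/r − 1/a = 1.82648 × 10^-7 − 4.79616 × 10^-8 = 1.34687 × 10^-7 m⁻¹
v² = GM (2/r − 1/a) = 9.13311 × 10^12 m²/s²
v = 3.0221 × 10^6 m/s ≈ 3022 km/s

Final answer: 3022 km/s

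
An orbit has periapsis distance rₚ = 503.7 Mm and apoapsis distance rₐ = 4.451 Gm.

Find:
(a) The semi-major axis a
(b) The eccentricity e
rₚ = 503.7 Mm = 5.037 × 10^8 m
rₐ = 4.451 Gm = 4.451 × 10^9 m
(a) a = (rₚ + rₐ)/2 = 2.47735 × 10^9 m ≈ 2.477 Gm
(b) e = (rₐ − rₚ)/(rₐ + rₚ) = (3.9473 × 10^9) / (4.9547 × 10^9) = 0.796678

Final answer:
(a) a = 2.477 Gm
(b) e = 0.7967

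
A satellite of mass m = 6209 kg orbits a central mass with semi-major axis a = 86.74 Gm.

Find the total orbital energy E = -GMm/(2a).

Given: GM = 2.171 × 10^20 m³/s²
a = 86.74 Gm = 8.674 × 10^10 m
GM = 2.171 × 10^20 m³/s²
2a = 1.7348 × 10^11 m
GMm = 2.171 × 10^20 × 6209 = 1.34797 × 10^24 m³·kg/s²
E = −GMm/(2a) = -7.7702 × 10^12 J ≈ -7.77 TJ

Final answer: -7.77 TJ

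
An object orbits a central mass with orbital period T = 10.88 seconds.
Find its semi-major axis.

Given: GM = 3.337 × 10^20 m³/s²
T = 10.88 seconds
GM = 3.337 × 10^20 m³/s²
Kepler's third law: a³ = GM T² / (4π²)
T² = 118.374 s²
a³ = (3.337 × 10^20) × 118.374 / (4π²) = 1.00059 × 10^21 m³
a = (a³)^(1/3) = 1.0002 × 10^7 m ≈ 10 Mm

Final answer: 10 Mm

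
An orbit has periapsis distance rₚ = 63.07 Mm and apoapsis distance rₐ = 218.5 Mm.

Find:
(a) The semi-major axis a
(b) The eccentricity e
rₚ = 63.07 Mm = 6.307 × 10^7 m
rₐ = 218.5 Mm = 2.185 × 10^8 m
(a) a = (rₚ + rₐ)/2 = 1.40785 × 10^8 m ≈ 140.8 Mm
(b) e = (rₐ − rₚ)/(rₐ + rₚ) = (1.5543 × 10^8) / (2.8157 × 10^8) = 0.552012

Final answer:
(a) a = 140.8 Mm
(b) e = 0.552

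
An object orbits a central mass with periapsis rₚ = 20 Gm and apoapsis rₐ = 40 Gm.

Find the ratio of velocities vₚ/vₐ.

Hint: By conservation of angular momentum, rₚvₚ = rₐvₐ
rₚ = 20 Gm = 2 × 10^10 m
rₐ = 40 Gm = 4 × 10^10 m
rₚvₚ = rₐvₐ  ⇒  vₚ/vₐ = rₐ/rₚ
vₚ/vₐ = (4 × 10^10) / (2 × 10^10) = 2

Final answer: vₚ/vₐ = 2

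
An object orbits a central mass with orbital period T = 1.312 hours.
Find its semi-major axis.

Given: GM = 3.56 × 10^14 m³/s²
T = 1.312 hours = 4723.2 s
GM = 3.56 × 10^14 m³/s²
Kepler's third law: a³ = GM T² / (4π²)
T² = 2.23086 × 10^7 s²
a³ = (3.56 × 10^14) × (2.23086 × 10^7) / (4π²) = 2.0117 × 10^20 m³
a = (a³)^(1/3) = 5.85942 × 10^6 m ≈ 5.859 × 10^6 m

Final answer: 5.859 × 10^6 m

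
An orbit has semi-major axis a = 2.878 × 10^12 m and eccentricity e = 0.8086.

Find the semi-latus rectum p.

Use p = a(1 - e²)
a = 2.878 × 10^12 m
e = 0.8086,  e² = 0.653834,  1 − e² = 0.346166
p = a(1 − e²) = 2.878 × 10^12 m × 0.346166 = 9.96266 × 10^11 m ≈ 9.963 × 10^11 m

Final answer: p = 9.963 × 10^11 m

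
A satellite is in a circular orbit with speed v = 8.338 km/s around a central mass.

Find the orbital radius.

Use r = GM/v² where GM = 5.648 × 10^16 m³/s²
v = 8.338 km/s = 8338 m/s
GM = 5.648 × 10^16 m³/s²
v² = 6.95222 × 10^7 m²/s²
r = GM/v² = (5.648 × 10^16) / (6.95222 × 10^7) = 8.12402 × 10^8 m ≈ 8.124 × 10^8 m

Final answer: 8.124 × 10^8 m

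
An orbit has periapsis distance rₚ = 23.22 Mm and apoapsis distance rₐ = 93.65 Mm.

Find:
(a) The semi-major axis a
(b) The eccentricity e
rₚ = 23.22 Mm = 2.322 × 10^7 m
rₐ = 93.65 Mm = 9.365 × 10^7 m
(a) a = (rₚ + rₐ)/2 = 5.8435 × 10^7 m ≈ 58.44 Mm
(b) e = (rₐ − rₚ)/(rₐ + rₚ) = (7.043 × 10^7) / (1.1687 × 10^8) = 0.602635

Final answer:
(a) a = 58.44 Mm
(b) e = 0.6026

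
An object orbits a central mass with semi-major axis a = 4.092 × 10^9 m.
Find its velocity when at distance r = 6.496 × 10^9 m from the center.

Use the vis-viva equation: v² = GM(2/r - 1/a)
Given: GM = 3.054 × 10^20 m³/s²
a = 4.092 × 10^9 m
r = 6.496 × 10^9 m
GM = 3.054 × 10^20 m³/s²
2/r − 1/a = 3.07882 × 10^-10 − 2.44379 × 10^-10 = 6.35025 × 10^-11 m⁻¹
v² = GM (2/r − 1/a) = 1.93937 × 10^10 m²/s²
v = 139261 m/s ≈ 139.3 km/s

Final answer: 139.3 km/s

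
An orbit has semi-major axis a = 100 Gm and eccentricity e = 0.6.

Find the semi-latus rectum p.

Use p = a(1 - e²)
a = 100 Gm = 1 × 10^11 m
e = 0.6,  e² = 0.36,  1 − e² = 0.64
p = a(1 − e²) = 1 × 10^11 m × 0.64 = 6.4 × 10^10 m ≈ 64 Gm

Final answer: p = 64 Gm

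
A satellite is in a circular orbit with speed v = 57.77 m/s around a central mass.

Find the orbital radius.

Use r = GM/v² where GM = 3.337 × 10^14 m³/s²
v = 57.77 m/s
GM = 3.337 × 10^14 m³/s²
v² = 3337.37 m²/s²
r = GM/v² = (3.337 × 10^14) / 3337.37 = 9.99888 × 10^10 m ≈ 99.99 Gm

Final answer: 99.99 Gm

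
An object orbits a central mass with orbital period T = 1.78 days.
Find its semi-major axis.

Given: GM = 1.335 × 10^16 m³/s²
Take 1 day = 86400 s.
T = 1.78 days = 153792 s
GM = 1.335 × 10^16 m³/s²
Kepler's third law: a³ = GM T² / (4π²)
T² = 2.3652 × 10^10 s²
a³ = (1.335 × 10^16) × (2.3652 × 10^10) / (4π²) = 7.99814 × 10^24 m³
a = (a³)^(1/3) = 1.99985 × 10^8 m ≈ 200 Mm

Final answer: 200 Mm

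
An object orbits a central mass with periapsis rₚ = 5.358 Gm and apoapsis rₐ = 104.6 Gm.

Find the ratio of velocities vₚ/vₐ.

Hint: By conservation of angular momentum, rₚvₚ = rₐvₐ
rₚ = 5.358 Gm = 5.358 × 10^9 m
rₐ = 104.6 Gm = 1.046 × 10^11 m
rₚvₚ = rₐvₐ  ⇒  vₚ/vₐ = rₐ/rₚ
vₚ/vₐ = (1.046 × 10^11) / (5.358 × 10^9) = 19.5222

Final answer: vₚ/vₐ = 19.52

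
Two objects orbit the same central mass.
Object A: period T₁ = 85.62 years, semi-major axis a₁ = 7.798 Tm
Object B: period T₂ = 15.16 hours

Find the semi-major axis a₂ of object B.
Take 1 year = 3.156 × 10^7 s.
T₁ = 85.62 years = 2.70217 × 10^9 s
T₂ = 15.16 hours = 54576 s
a₁ = 7.798 Tm = 7.798 × 10^12 m
Kepler's third law: (T₂/T₁)² = (a₂/a₁)³  ⇒  a₂ = a₁ (T₂/T₁)^(2/3)
T₂/T₁ = 2.01971 × 10^-5
(T₂/T₁)^(2/3) = 0.00074164
a₂ = 7.798 × 10^12 m × 0.00074164 = 5.78331 × 10^9 m ≈ 5.783 Gm

Final answer: a₂ = 5.783 Gm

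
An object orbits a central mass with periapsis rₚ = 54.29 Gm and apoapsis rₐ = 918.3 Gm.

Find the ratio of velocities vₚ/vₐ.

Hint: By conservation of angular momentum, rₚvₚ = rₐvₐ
rₚ = 54.29 Gm = 5.429 × 10^10 m
rₐ = 918.3 Gm = 9.183 × 10^11 m
rₚvₚ = rₐvₐ  ⇒  vₚ/vₐ = rₐ/rₚ
vₚ/vₐ = (9.183 × 10^11) / (5.429 × 10^10) = 16.9147

Final answer: vₚ/vₐ = 16.91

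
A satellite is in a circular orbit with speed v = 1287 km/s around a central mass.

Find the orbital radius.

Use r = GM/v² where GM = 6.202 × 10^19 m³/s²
v = 1287 km/s = 1.287 × 10^6 m/s
GM = 6.202 × 10^19 m³/s²
v² = 1.65637 × 10^12 m²/s²
r = GM/v² = (6.202 × 10^19) / (1.65637 × 10^12) = 3.74433 × 10^7 m ≈ 37.44 Mm

Final answer: 37.44 Mm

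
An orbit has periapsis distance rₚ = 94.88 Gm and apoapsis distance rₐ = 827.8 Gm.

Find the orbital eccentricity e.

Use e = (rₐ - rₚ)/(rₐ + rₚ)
rₚ = 94.88 Gm = 9.488 × 10^10 m
rₐ = 827.8 Gm = 8.278 × 10^11 m
rₐ − rₚ = 7.3292 × 10^11 m
rₐ + rₚ = 9.2268 × 10^11 m
e = (rₐ − rₚ)/(rₐ + rₚ) = 0.794338

Final answer: e = 0.7943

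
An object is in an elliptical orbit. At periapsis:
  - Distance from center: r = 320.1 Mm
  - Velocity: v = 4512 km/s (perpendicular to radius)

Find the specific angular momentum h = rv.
r = 320.1 Mm = 3.201 × 10^8 m
v = 4512 km/s = 4.512 × 10^6 m/s
h = rv = 3.201 × 10^8 × 4.512 × 10^6 = 1.44429 × 10^15 m²/s ≈ 1.444 × 10^15 m²/s

Final answer: h = 1.444 × 10^15 m²/s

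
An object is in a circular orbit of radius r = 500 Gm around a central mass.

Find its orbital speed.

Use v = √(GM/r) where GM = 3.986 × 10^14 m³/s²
r = 500 Gm = 5 × 10^11 m
GM = 3.986 × 10^14 m³/s²
GM/r = (3.986 × 10^14) / (5 × 10^11) = 797.2 m²/s²
v = √(GM/r) = 28.2347 m/s ≈ 28.23 m/s

Final answer: 28.23 m/s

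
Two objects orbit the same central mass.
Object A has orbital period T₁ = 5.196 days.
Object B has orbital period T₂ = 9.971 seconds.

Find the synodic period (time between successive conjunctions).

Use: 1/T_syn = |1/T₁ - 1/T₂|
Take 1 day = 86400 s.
T₁ = 5.196 days = 448934 s
T₂ = 9.971 seconds
1/T₁ = 2.2275 × 10^-6 s⁻¹
1/T₂ = 0.100291 s⁻¹
|1/T₁ − 1/T₂| = 0.100289 s⁻¹
T_syn = 1 / |1/T₁ − 1/T₂| = 9.97122 s ≈ 9.971 seconds

Final answer: T_syn = 9.971 seconds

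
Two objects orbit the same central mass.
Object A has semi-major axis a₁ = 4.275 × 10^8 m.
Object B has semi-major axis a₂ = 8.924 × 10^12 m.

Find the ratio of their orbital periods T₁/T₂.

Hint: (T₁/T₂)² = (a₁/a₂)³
a₁ = 4.275 × 10^8 m
a₂ = 8.924 × 10^12 m
a₁/a₂ = 4.79045 × 10^-5
T₁/T₂ = (a₁/a₂)^(3/2) = (4.79045 × 10^-5)^1.5 = 3.31562 × 10^-7

Final answer: T₁/T₂ = 3.316 × 10^-7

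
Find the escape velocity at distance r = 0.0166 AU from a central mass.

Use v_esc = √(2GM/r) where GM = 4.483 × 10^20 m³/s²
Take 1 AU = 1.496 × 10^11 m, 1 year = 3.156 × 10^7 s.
r = 0.0166 AU = 2.48336 × 10^9 m
GM = 4.483 × 10^20 m³/s²
2GM/r = 2 × (4.483 × 10^20) / (2.48336 × 10^9) = 3.61043 × 10^11 m²/s²
v_esc = √(2GM/r) = 600869 m/s ≈ 126.8 AU/year

Final answer: 126.8 AU/year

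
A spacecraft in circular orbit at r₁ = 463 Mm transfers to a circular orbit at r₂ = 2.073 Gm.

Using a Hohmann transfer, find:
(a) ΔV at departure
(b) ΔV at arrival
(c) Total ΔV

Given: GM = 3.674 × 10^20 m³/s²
r₁ = 463 Mm = 4.63 × 10^8 m
r₂ = 2.073 Gm = 2.073 × 10^9 m
GM = 3.674 × 10^20 m³/s²
Transfer ellipse: a_t = (r₁ + r₂)/2 = 1.268 × 10^9 m
Circular speed at r₁: v₁ = √(GM/r₁) = 890798 m/s
Transfer speed at r₁ (periapsis): v₁ₜ = √(GM(2/r₁ − 1/a_t)) = 1.13899 × 10^6 m/s
(a) ΔV₁ = v₁ₜ − v₁ = 248190 m/s ≈ 248.2 km/s
Circular speed at r₂: v₂ = √(GM/r₂) = 420988 m/s
Transfer speed at r₂ (apoapsis): v₂ₜ = √(GM(2/r₂ − 1/a_t)) = 254390 m/s
(b) ΔV₂ = v₂ − v₂ₜ = 166598 m/s ≈ 166.6 km/s
(c) ΔV_total = ΔV₁ + ΔV₂ = 414788 m/s ≈ 414.8 km/s

Final answer:
(a) ΔV₁ = 248.2 km/s
(b) ΔV₂ = 166.6 km/s
(c) ΔV_total = 414.8 km/s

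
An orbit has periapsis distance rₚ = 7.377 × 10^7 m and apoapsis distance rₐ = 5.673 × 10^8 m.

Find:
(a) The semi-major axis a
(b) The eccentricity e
rₚ = 7.377 × 10^7 m
rₐ = 5.673 × 10^8 m
(a) a = (rₚ + rₐ)/2 = 3.20535 × 10^8 m ≈ 3.205 × 10^8 m
(b) e = (rₐ − rₚ)/(rₐ + rₚ) = (4.9353 × 10^8) / (6.4107 × 10^8) = 0.769854

Final answer:
(a) a = 3.205 × 10^8 m
(b) e = 0.7699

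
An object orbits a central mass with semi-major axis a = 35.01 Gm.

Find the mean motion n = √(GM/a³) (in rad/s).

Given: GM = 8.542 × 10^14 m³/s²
a = 35.01 Gm = 3.501 × 10^10 m
GM = 8.542 × 10^14 m³/s²
a³ = 4.29118 × 10^31 m³
GM/a³ = (8.542 × 10^14) / (4.29118 × 10^31) = 1.9906 × 10^-17 s⁻²
n = √(GM/a³) = 4.46161 × 10^-9 rad/s ≈ 4.462 × 10^-9 rad/s

Final answer: n = 4.462 × 10^-9 rad/s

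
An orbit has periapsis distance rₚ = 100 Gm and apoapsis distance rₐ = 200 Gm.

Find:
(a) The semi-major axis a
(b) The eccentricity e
rₚ = 100 Gm = 1 × 10^11 m
rₐ = 200 Gm = 2 × 10^11 m
(a) a = (rₚ + rₐ)/2 = 1.5 × 10^11 m ≈ 150 Gm
(b) e = (rₐ − rₚ)/(rₐ + rₚ) = (1 × 10^11) / (3 × 10^11) = 0.333333

Final answer:
(a) a = 150 Gm
(b) e = 0.3333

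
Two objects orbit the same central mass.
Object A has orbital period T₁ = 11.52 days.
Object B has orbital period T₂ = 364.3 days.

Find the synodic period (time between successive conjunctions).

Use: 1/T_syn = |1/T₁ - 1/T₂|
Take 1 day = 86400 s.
T₁ = 11.52 days = 995328 s
T₂ = 364.3 days = 3.14755 × 10^7 s
1/T₁ = 1.00469 × 10^-6 s⁻¹
1/T₂ = 3.17707 × 10^-8 s⁻¹
|1/T₁ − 1/T₂| = 9.72923 × 10^-7 s⁻¹
T_syn = 1 / |1/T₁ − 1/T₂| = 1.02783 × 10^6 s ≈ 11.9 days

Final answer: T_syn = 11.9 days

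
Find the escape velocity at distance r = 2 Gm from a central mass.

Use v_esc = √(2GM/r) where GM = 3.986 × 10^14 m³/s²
r = 2 Gm = 2 × 10^9 m
GM = 3.986 × 10^14 m³/s²
2GM/r = 2 × (3.986 × 10^14) / (2 × 10^9) = 398600 m²/s²
v_esc = √(2GM/r) = 631.348 m/s ≈ 631.3 m/s

Final answer: 631.3 m/s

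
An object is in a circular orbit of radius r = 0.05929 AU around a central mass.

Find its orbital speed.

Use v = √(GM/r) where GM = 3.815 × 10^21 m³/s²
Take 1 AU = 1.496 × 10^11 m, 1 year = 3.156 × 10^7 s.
r = 0.05929 AU = 8.86978 × 10^9 m
GM = 3.815 × 10^21 m³/s²
GM/r = (3.815 × 10^21) / (8.86978 × 10^9) = 4.30112 × 10^11 m²/s²
v = √(GM/r) = 655829 m/s ≈ 138.4 AU/year

Final answer: 138.4 AU/year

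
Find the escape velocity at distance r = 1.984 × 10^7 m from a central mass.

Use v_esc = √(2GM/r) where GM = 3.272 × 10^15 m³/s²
r = 1.984 × 10^7 m
GM = 3.272 × 10^15 m³/s²
2GM/r = 2 × (3.272 × 10^15) / (1.984 × 10^7) = 3.29839 × 10^8 m²/s²
v_esc = √(2GM/r) = 18161.5 m/s ≈ 18.16 km/s

Final answer: 18.16 km/s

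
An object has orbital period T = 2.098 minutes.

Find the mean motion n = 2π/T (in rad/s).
T = 2.098 minutes = 125.88 s
n = 2π / 125.88 s = 0.0499141 rad/s ≈ 0.04991 rad/s

Final answer: n = 0.04991 rad/s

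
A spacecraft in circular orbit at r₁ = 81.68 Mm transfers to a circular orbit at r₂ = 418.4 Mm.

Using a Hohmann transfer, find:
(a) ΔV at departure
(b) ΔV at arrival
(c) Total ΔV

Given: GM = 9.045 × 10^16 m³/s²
r₁ = 81.68 Mm = 8.168 × 10^7 m
r₂ = 418.4 Mm = 4.184 × 10^8 m
GM = 9.045 × 10^16 m³/s²
Transfer ellipse: a_t = (r₁ + r₂)/2 = 2.5004 × 10^8 m
Circular speed at r₁: v₁ = √(GM/r₁) = 33277.2 m/s
Transfer speed at r₁ (periapsis): v₁ₜ = √(GM(2/r₁ − 1/a_t)) = 43046.5 m/s
(a) ΔV₁ = v₁ₜ − v₁ = 9769.29 m/s ≈ 9.769 km/s
Circular speed at r₂: v₂ = √(GM/r₂) = 14703.1 m/s
Transfer speed at r₂ (apoapsis): v₂ₜ = √(GM(2/r₂ − 1/a_t)) = 8403.53 m/s
(b) ΔV₂ = v₂ − v₂ₜ = 6299.56 m/s ≈ 6.3 km/s
(c) ΔV_total = ΔV₁ + ΔV₂ = 16068.9 m/s ≈ 16.07 km/s

Final answer:
(a) ΔV₁ = 9.769 km/s
(b) ΔV₂ = 6.3 km/s
(c) ΔV_total = 16.07 km/s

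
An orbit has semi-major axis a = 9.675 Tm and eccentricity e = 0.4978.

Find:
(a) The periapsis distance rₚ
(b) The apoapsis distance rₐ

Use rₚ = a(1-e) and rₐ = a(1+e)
a = 9.675 Tm = 9.675 × 10^12 m
e = 0.4978:  1 − e = 0.5022,  1 + e = 1.4978
(a) rₚ = a(1 − e) = 9.675 × 10^12 m × 0.5022 = 4.85878 × 10^12 m ≈ 4.859 Tm
(b) rₐ = a(1 + e) = 9.675 × 10^12 m × 1.4978 = 1.44912 × 10^13 m ≈ 14.49 Tm

Final answer:
(a) rₚ = 4.859 Tm
(b) rₐ = 14.49 Tm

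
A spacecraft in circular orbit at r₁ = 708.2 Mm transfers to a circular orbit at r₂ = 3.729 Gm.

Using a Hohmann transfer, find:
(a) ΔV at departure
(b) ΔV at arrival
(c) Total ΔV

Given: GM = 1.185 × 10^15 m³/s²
r₁ = 708.2 Mm = 7.082 × 10^8 m
r₂ = 3.729 Gm = 3.729 × 10^9 m
GM = 1.185 × 10^15 m³/s²
Transfer ellipse: a_t = (r₁ + r₂)/2 = 2.2186 × 10^9 m
Circular speed at r₁: v₁ = √(GM/r₁) = 1293.54 m/s
Transfer speed at r₁ (periapsis): v₁ₜ = √(GM(2/r₁ − 1/a_t)) = 1677.02 m/s
(a) ΔV₁ = v₁ₜ − v₁ = 383.475 m/s ≈ 383.5 m/s
Circular speed at r₂: v₂ = √(GM/r₂) = 563.719 m/s
Transfer speed at r₂ (apoapsis): v₂ₜ = √(GM(2/r₂ − 1/a_t)) = 318.494 m/s
(b) ΔV₂ = v₂ − v₂ₜ = 245.225 m/s ≈ 245.2 m/s
(c) ΔV_total = ΔV₁ + ΔV₂ = 628.7 m/s ≈ 628.7 m/s

Final answer:
(a) ΔV₁ = 383.5 m/s
(b) ΔV₂ = 245.2 m/s
(c) ΔV_total = 628.7 m/s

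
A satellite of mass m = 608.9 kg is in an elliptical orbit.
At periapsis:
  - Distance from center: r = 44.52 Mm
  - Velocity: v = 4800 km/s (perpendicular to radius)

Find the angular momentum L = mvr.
r = 44.52 Mm = 4.452 × 10^7 m
v = 4800 km/s = 4.8 × 10^6 m/s
vr = 4.8 × 10^6 × 4.452 × 10^7 = 2.13696 × 10^14 m²/s
L = m × vr = 608.9 × 2.13696 × 10^14 = 1.30119 × 10^17 kg·m²/s ≈ 1.301 × 10^17 kg·m²/s

Final answer: L = 1.301 × 10^17 kg·m²/s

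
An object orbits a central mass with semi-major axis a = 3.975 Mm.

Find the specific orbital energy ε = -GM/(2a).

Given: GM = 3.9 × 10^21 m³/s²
a = 3.975 Mm = 3.975 × 10^6 m
GM = 3.9 × 10^21 m³/s²
2a = 7.95 × 10^6 m
ε = −GM/(2a) = -4.90566 × 10^14 J/kg ≈ -4.906 × 10^5 GJ/kg

Final answer: -4.906 × 10^5 GJ/kg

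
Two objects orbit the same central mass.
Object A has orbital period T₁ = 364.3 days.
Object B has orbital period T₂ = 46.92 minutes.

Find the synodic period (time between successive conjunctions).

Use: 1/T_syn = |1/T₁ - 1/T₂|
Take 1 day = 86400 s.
T₁ = 364.3 days = 3.14755 × 10^7 s
T₂ = 46.92 minutes = 2815.2 s
1/T₁ = 3.17707 × 10^-8 s⁻¹
1/T₂ = 0.000355215 s⁻¹
|1/T₁ − 1/T₂| = 0.000355183 s⁻¹
T_syn = 1 / |1/T₁ − 1/T₂| = 2815.45 s ≈ 46.92 minutes

Final answer: T_syn = 46.92 minutes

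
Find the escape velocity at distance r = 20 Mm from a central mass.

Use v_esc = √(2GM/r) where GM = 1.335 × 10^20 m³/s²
r = 20 Mm = 2 × 10^7 m
GM = 1.335 × 10^20 m³/s²
2GM/r = 2 × (1.335 × 10^20) / (2 × 10^7) = 1.335 × 10^13 m²/s²
v_esc = √(2GM/r) = 3.65377 × 10^6 m/s ≈ 3654 km/s

Final answer: 3654 km/s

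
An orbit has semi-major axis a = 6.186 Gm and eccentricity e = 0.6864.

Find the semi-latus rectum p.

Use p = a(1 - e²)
a = 6.186 Gm = 6.186 × 10^9 m
e = 0.6864,  e² = 0.471145,  1 − e² = 0.528855
p = a(1 − e²) = 6.186 × 10^9 m × 0.528855 = 3.2715 × 10^9 m ≈ 3.271 Gm

Final answer: p = 3.271 Gm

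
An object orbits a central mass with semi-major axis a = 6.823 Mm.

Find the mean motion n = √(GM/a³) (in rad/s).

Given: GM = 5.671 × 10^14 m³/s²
a = 6.823 Mm = 6.823 × 10^6 m
GM = 5.671 × 10^14 m³/s²
a³ = 3.17633 × 10^20 m³
GM/a³ = (5.671 × 10^14) / (3.17633 × 10^20) = 1.78539 × 10^-6 s⁻²
n = √(GM/a³) = 0.00133619 rad/s ≈ 0.001336 rad/s

Final answer: n = 0.001336 rad/s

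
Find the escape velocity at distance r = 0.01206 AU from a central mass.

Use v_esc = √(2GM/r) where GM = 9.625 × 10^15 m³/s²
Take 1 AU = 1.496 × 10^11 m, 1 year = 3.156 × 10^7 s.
r = 0.01206 AU = 1.80418 × 10^9 m
GM = 9.625 × 10^15 m³/s²
2GM/r = 2 × (9.625 × 10^15) / (1.80418 × 10^9) = 1.06697 × 10^7 m²/s²
v_esc = √(2GM/r) = 3266.45 m/s ≈ 0.6891 AU/year

Final answer: 0.6891 AU/year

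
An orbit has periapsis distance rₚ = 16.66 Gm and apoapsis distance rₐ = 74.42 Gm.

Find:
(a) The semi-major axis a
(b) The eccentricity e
rₚ = 16.66 Gm = 1.666 × 10^10 m
rₐ = 74.42 Gm = 7.442 × 10^10 m
(a) a = (rₚ + rₐ)/2 = 4.554 × 10^10 m ≈ 45.54 Gm
(b) e = (rₐ − rₚ)/(rₐ + rₚ) = (5.776 × 10^10) / (9.108 × 10^10) = 0.634168

Final answer:
(a) a = 45.54 Gm
(b) e = 0.6342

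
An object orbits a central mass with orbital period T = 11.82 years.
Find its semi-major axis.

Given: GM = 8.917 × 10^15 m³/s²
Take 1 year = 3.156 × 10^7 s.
T = 11.82 years = 3.73039 × 10^8 s
GM = 8.917 × 10^15 m³/s²
Kepler's third law: a³ = GM T² / (4π²)
T² = 1.39158 × 10^17 s²
a³ = (8.917 × 10^15) × (1.39158 × 10^17) / (4π²) = 3.14317 × 10^31 m³
a = (a³)^(1/3) = 3.1559 × 10^10 m ≈ 31.56 Gm

Final answer: 31.56 Gm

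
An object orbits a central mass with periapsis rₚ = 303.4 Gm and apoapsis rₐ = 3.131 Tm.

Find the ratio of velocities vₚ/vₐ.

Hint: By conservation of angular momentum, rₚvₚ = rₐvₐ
rₚ = 303.4 Gm = 3.034 × 10^11 m
rₐ = 3.131 Tm = 3.131 × 10^12 m
rₚvₚ = rₐvₐ  ⇒  vₚ/vₐ = rₐ/rₚ
vₚ/vₐ = (3.131 × 10^12) / (3.034 × 10^11) = 10.3197

Final answer: vₚ/vₐ = 10.32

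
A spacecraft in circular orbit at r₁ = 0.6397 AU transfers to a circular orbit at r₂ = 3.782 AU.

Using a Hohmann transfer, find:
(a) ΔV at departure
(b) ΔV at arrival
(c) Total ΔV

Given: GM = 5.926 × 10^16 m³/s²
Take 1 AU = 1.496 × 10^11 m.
r₁ = 0.6397 AU = 9.56991 × 10^10 m
r₂ = 3.782 AU = 5.65787 × 10^11 m
GM = 5.926 × 10^16 m³/s²
Transfer ellipse: a_t = (r₁ + r₂)/2 = 3.30743 × 10^11 m
Circular speed at r₁: v₁ = √(GM/r₁) = 786.913 m/s
Transfer speed at r₁ (periapsis): v₁ₜ = √(GM(2/r₁ − 1/a_t)) = 1029.22 m/s
(a) ΔV₁ = v₁ₜ − v₁ = 242.306 m/s ≈ 242.3 m/s
Circular speed at r₂: v₂ = √(GM/r₂) = 323.634 m/s
Transfer speed at r₂ (apoapsis): v₂ₜ = √(GM(2/r₂ − 1/a_t)) = 174.086 m/s
(b) ΔV₂ = v₂ − v₂ₜ = 149.549 m/s ≈ 149.5 m/s
(c) ΔV_total = ΔV₁ + ΔV₂ = 391.855 m/s ≈ 391.9 m/s

Final answer:
(a) ΔV₁ = 242.3 m/s
(b) ΔV₂ = 149.5 m/s
(c) ΔV_total = 391.9 m/s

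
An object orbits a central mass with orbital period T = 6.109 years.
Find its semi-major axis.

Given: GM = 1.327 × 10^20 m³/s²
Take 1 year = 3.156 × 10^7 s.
T = 6.109 years = 1.928 × 10^8 s
GM = 1.327 × 10^20 m³/s²
Kepler's third law: a³ = GM T² / (4π²)
T² = 3.71719 × 10^16 s²
a³ = (1.327 × 10^20) × (3.71719 × 10^16) / (4π²) = 1.24947 × 10^35 m³
a = (a³)^(1/3) = 4.99929 × 10^11 m ≈ 499.9 Gm

Final answer: 499.9 Gm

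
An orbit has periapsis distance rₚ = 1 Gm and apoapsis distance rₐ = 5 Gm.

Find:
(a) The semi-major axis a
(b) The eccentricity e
rₚ = 1 Gm = 1 × 10^9 m
rₐ = 5 Gm = 5 × 10^9 m
(a) a = (rₚ + rₐ)/2 = 3 × 10^9 m ≈ 3 Gm
(b) e = (rₐ − rₚ)/(rₐ + rₚ) = (4 × 10^9) / (6 × 10^9) = 0.666667

Final answer:
(a) a = 3 Gm
(b) e = 0.6667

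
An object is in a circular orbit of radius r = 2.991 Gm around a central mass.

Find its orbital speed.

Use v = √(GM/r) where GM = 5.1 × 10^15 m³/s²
r = 2.991 Gm = 2.991 × 10^9 m
GM = 5.1 × 10^15 m³/s²
GM/r = (5.1 × 10^15) / (2.991 × 10^9) = 1.70512 × 10^6 m²/s²
v = √(GM/r) = 1305.8 m/s ≈ 1.306 km/s

Final answer: 1.306 km/s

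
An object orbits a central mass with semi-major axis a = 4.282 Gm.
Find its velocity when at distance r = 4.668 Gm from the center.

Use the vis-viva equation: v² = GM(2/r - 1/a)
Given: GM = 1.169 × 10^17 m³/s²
a = 4.282 Gm = 4.282 × 10^9 m
r = 4.668 Gm = 4.668 × 10^9 m
GM = 1.169 × 10^17 m³/s²
2/r − 1/a = 4.28449 × 10^-10 − 2.33536 × 10^-10 = 1.94913 × 10^-10 m⁻¹
v² = GM (2/r − 1/a) = 2.27854 × 10^7 m²/s²
v = 4773.4 m/s ≈ 4.773 km/s

Final answer: 4.773 km/s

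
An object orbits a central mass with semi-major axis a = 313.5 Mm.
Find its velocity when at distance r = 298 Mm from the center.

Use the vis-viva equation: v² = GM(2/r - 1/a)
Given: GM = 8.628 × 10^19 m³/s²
a = 313.5 Mm = 3.135 × 10^8 m
r = 298 Mm = 2.98 × 10^8 m
GM = 8.628 × 10^19 m³/s²
2/r − 1/a = 6.71141 × 10^-9 − 3.18979 × 10^-9 = 3.52162 × 10^-9 m⁻¹
v² = GM (2/r − 1/a) = 3.03845 × 10^11 m²/s²
v = 551221 m/s ≈ 551.2 km/s

Final answer: 551.2 km/s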